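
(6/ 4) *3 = 9/ 2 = 4.50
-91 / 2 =-45.50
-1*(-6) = 6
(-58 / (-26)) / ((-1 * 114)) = -29 / 1482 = -0.02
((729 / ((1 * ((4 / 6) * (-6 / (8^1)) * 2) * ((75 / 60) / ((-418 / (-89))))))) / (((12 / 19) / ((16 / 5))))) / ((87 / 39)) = -401420448 / 64525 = -6221.16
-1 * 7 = -7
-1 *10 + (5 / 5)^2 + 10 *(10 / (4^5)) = -2279 / 256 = -8.90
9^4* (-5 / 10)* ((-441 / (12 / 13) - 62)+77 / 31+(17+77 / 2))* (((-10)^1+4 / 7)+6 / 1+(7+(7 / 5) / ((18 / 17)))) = 134263820673 / 17360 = 7734091.05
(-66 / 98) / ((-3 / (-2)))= -22 / 49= -0.45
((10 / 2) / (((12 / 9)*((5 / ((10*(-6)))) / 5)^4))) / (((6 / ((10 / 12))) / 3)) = 20250000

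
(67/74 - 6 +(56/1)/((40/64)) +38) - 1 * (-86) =77147/370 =208.51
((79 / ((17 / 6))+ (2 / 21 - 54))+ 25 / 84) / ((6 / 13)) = -55.74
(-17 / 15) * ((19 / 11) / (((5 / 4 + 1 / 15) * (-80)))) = 323 / 17380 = 0.02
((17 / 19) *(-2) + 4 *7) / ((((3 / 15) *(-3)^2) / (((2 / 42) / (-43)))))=-830 / 51471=-0.02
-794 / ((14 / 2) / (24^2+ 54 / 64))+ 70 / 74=-38734333 / 592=-65429.62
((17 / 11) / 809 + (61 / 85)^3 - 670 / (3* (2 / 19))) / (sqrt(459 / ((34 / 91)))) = -34779260124743* sqrt(546) / 13427746707375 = -60.52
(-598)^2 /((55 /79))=28250716 /55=513649.38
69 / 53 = 1.30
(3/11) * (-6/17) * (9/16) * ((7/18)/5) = -63/14960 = -0.00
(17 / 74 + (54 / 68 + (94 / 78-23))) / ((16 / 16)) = -509534 / 24531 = -20.77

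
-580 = -580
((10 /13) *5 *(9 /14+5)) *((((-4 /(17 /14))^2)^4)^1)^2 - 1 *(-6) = 2639231540546708164888669642318 /632595494383669290253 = 4172068192.04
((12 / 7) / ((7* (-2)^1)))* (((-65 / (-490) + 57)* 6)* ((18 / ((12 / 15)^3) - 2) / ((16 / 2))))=-53464851 / 307328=-173.97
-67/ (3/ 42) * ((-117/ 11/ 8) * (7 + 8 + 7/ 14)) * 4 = 1701063/ 22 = 77321.05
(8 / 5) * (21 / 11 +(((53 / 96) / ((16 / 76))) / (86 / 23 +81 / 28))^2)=763902466159 / 231155540352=3.30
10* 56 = 560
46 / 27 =1.70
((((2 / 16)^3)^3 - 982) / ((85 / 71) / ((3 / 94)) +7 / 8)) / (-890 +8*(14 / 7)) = 28073785294635 / 959140251828224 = 0.03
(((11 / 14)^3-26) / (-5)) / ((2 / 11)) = 770143 / 27440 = 28.07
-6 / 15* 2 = -4 / 5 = -0.80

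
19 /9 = 2.11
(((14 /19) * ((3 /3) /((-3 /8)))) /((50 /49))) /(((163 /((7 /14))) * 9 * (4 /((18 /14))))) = -49 /232275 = -0.00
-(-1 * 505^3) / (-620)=-25757525 / 124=-207721.98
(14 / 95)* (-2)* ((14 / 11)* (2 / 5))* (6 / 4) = -1176 / 5225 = -0.23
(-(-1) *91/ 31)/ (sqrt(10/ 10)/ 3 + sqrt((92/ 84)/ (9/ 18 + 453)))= 1733277/ 192541 - 273 *sqrt(876162)/ 192541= 7.67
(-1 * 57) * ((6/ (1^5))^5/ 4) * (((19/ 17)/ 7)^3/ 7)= -760032072/ 11796113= -64.43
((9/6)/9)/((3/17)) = 17/18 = 0.94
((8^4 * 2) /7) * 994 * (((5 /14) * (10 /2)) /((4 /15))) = 54528000 /7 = 7789714.29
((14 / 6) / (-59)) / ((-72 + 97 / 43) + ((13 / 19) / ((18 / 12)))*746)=-5719 / 39122015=-0.00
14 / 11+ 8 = 102 / 11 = 9.27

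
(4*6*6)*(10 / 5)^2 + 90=666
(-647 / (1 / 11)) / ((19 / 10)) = -71170 / 19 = -3745.79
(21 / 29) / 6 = 0.12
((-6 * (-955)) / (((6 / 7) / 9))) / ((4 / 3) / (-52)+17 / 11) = 25810785 / 652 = 39587.09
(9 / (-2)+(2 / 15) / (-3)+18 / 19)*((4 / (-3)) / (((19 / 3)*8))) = 6151 / 64980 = 0.09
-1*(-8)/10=4/5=0.80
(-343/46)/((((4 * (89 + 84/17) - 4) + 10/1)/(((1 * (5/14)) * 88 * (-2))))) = 1666/1357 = 1.23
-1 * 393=-393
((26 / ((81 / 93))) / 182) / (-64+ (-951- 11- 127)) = -31 / 217917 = -0.00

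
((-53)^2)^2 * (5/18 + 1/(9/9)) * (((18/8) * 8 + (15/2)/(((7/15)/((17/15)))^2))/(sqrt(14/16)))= 368951001079 * sqrt(14)/2058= 670791175.19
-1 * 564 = -564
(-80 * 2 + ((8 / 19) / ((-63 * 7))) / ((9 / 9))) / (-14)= 670324 / 58653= 11.43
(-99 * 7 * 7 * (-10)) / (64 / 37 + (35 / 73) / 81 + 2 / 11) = 116743729410 / 4614559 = 25299.00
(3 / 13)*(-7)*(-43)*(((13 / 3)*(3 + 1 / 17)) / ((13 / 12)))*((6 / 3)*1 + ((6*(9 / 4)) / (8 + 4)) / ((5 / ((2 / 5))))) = 754908 / 425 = 1776.25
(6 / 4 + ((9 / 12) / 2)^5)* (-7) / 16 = -0.66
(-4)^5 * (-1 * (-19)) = -19456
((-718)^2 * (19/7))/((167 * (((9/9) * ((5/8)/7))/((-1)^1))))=-78359648/835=-93843.89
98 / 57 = 1.72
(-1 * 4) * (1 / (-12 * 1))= 1 / 3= 0.33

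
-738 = -738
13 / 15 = 0.87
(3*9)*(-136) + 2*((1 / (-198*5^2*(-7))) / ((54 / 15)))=-229022639 / 62370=-3672.00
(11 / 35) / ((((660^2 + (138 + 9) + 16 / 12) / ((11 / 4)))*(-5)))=-363 / 915071500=-0.00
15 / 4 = 3.75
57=57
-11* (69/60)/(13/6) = -759/130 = -5.84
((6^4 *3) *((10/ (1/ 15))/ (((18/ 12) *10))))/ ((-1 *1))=-38880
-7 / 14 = -1 / 2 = -0.50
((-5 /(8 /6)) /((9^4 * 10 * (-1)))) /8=1 /139968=0.00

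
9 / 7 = 1.29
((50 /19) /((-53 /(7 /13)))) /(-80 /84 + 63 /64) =-0.84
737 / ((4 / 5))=3685 / 4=921.25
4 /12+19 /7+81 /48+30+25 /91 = 152923 /4368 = 35.01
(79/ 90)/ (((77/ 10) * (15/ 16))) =1264/ 10395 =0.12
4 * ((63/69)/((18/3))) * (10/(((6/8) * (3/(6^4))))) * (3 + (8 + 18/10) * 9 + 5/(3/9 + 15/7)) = 97723584/299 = 326834.73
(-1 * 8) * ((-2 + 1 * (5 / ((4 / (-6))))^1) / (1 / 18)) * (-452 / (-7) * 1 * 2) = 1236672 / 7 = 176667.43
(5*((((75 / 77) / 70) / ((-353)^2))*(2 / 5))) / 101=15 / 6783589351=0.00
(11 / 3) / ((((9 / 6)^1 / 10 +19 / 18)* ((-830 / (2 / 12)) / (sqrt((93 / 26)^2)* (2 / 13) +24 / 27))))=-24079 / 27394731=-0.00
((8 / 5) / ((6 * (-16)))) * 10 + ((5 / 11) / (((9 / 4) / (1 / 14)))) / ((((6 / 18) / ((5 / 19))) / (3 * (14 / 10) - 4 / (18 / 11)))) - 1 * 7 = -564601 / 79002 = -7.15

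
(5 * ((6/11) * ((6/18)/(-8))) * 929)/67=-4645/2948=-1.58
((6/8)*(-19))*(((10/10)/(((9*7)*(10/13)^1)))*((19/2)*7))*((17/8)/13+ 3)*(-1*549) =21734727/640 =33960.51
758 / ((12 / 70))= 13265 / 3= 4421.67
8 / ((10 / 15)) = 12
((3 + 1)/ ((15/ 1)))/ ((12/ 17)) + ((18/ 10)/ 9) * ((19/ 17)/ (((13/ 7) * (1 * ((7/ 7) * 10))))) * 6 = 22376/ 49725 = 0.45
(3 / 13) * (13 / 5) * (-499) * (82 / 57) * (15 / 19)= -122754 / 361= -340.04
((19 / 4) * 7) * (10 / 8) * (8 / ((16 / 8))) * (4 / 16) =665 / 16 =41.56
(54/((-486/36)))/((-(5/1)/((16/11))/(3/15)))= 64/275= 0.23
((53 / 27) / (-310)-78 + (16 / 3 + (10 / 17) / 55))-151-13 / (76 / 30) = -3402006022 / 14869305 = -228.79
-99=-99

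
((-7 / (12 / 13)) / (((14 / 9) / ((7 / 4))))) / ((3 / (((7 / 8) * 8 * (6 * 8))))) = -1911 / 2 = -955.50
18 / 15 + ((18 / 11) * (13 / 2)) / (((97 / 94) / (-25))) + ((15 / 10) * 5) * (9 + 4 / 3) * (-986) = -76671.49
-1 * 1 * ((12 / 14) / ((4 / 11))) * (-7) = 33 / 2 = 16.50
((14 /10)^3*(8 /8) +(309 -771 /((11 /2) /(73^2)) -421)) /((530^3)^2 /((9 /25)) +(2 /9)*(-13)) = -9245834793 /761899913809374964250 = -0.00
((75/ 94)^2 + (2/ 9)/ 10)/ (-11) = -261961/ 4373820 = -0.06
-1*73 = -73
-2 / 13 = -0.15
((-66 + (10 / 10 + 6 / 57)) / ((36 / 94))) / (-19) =6439 / 722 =8.92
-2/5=-0.40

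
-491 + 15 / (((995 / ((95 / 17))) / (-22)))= -1667323 / 3383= -492.85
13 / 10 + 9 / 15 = 19 / 10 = 1.90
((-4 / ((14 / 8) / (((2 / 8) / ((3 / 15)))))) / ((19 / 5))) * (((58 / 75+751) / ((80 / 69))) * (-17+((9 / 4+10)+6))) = -1296809 / 2128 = -609.40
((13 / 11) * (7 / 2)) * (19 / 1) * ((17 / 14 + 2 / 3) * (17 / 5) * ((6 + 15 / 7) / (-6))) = -682.11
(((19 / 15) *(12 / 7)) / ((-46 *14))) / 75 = -19 / 422625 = -0.00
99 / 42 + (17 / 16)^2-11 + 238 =413031 / 1792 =230.49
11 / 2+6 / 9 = 37 / 6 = 6.17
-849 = -849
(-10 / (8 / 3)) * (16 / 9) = -20 / 3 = -6.67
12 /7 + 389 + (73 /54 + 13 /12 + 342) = 555773 /756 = 735.15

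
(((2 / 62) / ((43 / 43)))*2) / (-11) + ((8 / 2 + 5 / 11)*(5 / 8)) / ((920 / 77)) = 114019 / 501952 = 0.23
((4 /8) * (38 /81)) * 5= 95 /81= 1.17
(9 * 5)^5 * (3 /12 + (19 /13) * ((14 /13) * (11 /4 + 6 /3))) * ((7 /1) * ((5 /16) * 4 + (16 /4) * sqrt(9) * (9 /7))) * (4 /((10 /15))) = 998720670134.52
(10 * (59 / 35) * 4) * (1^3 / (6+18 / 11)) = 8.83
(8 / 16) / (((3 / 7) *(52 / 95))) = 665 / 312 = 2.13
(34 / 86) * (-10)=-170 / 43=-3.95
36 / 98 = 18 / 49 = 0.37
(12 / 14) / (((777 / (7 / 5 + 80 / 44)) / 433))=153282 / 99715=1.54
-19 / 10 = -1.90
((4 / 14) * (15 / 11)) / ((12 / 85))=425 / 154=2.76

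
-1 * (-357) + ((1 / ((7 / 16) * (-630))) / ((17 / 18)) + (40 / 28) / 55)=16356969 / 45815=357.02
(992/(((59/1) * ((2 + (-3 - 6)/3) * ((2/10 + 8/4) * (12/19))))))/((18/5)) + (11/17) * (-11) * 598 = -1268930534/297891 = -4259.71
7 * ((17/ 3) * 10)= 1190/ 3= 396.67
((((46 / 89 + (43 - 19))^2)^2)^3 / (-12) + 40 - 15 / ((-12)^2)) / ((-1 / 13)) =201901266834191472652000638645944039145419 / 3951846457044194244856336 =51090362196208569.11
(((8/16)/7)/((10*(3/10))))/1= 1/42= 0.02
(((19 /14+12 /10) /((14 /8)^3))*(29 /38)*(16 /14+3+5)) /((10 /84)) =31893504 /1140475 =27.97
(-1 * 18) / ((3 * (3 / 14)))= -28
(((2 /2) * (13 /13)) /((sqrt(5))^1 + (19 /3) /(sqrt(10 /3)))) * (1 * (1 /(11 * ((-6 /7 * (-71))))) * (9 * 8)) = 2520 /(781 * (30 * sqrt(5) + 19 * sqrt(30))) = 0.02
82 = 82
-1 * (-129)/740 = 129/740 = 0.17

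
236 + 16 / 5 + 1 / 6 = 7181 / 30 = 239.37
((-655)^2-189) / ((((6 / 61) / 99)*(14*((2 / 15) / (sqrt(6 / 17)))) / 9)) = 29134581795*sqrt(102) / 238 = 1236322910.57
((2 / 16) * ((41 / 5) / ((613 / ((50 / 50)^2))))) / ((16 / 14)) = 287 / 196160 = 0.00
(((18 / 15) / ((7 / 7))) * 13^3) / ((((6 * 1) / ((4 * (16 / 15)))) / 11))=1546688 / 75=20622.51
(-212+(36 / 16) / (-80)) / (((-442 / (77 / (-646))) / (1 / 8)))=-274967 / 38471680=-0.01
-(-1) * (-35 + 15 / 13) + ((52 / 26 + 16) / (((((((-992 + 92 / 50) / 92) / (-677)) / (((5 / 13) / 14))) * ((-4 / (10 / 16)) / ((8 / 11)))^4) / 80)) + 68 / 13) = -28.20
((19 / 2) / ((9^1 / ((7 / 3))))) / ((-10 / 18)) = -133 / 30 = -4.43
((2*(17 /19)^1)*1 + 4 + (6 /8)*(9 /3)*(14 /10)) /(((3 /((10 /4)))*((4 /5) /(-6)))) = -16985 /304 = -55.87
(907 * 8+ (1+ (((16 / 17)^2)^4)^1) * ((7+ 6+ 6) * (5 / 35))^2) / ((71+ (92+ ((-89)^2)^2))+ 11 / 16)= 39748118963727376 / 343137824350208141275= 0.00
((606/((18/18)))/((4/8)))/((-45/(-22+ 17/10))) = 41006/75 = 546.75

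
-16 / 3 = -5.33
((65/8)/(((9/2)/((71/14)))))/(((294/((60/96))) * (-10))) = -4615/2370816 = -0.00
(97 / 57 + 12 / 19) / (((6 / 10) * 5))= 7 / 9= 0.78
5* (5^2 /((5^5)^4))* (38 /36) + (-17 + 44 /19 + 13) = -439453124999639 /260925292968750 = -1.68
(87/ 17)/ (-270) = -29/ 1530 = -0.02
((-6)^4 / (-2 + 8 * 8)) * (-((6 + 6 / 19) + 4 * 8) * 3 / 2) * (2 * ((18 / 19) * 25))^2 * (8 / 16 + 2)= -1432922400000 / 212629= -6739073.22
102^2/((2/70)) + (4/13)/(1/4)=4733836/13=364141.23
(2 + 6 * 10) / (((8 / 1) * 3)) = 31 / 12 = 2.58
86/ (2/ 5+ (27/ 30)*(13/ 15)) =4300/ 59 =72.88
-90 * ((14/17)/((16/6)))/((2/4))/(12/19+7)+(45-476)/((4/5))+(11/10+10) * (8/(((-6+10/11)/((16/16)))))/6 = -9471979/17255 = -548.94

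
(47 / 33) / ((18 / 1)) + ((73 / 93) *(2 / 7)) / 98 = 514205 / 6316002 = 0.08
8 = 8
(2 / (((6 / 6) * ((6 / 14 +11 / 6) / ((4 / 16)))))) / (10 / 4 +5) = 14 / 475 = 0.03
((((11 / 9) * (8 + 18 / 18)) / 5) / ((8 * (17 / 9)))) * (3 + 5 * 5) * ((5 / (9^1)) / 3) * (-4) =-154 / 51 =-3.02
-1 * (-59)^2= -3481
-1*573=-573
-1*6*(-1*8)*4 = 192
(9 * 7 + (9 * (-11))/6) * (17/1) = 1581/2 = 790.50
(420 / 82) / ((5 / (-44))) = -1848 / 41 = -45.07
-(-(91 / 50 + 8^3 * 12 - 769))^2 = -72275483281 / 2500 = -28910193.31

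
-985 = -985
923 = 923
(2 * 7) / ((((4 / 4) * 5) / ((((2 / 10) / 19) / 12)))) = 7 / 2850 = 0.00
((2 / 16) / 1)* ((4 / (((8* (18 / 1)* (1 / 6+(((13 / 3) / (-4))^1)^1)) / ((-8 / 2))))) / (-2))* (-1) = 1 / 132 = 0.01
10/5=2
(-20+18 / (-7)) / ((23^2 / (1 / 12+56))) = -53167 / 22218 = -2.39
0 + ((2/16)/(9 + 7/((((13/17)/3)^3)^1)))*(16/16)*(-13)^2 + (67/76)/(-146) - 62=-651954074879/10522669680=-61.96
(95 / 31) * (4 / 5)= 76 / 31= 2.45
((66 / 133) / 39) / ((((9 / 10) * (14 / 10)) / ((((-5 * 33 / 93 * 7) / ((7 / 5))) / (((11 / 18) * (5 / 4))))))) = -44000 / 375193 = -0.12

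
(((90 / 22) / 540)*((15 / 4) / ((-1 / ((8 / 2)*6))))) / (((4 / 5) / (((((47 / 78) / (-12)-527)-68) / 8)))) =13924175 / 219648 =63.39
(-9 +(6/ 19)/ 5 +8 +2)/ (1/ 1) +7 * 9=6086/ 95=64.06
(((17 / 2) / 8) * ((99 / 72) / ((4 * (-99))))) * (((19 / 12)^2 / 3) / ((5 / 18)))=-0.01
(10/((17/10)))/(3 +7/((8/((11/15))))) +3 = 34287/7429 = 4.62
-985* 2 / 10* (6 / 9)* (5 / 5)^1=-394 / 3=-131.33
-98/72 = -49/36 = -1.36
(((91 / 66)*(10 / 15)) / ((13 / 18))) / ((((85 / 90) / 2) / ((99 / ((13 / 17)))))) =4536 / 13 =348.92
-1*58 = -58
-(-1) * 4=4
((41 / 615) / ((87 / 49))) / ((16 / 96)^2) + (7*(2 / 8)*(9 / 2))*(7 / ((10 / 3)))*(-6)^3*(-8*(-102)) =-2914832.25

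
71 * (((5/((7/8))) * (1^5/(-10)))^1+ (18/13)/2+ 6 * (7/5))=275267/455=604.98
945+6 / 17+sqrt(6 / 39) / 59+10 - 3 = sqrt(26) / 767+16190 / 17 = 952.36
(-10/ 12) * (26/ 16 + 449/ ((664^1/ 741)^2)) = -1236269125/ 2645376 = -467.33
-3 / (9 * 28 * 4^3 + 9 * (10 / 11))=-11 / 59166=-0.00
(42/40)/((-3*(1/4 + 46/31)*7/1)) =-31/1075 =-0.03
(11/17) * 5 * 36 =1980/17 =116.47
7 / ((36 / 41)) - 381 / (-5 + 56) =307 / 612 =0.50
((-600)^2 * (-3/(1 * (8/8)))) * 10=-10800000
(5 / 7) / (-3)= -5 / 21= -0.24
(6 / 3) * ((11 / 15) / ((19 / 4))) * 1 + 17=4933 / 285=17.31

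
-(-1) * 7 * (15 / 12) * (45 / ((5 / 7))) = 2205 / 4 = 551.25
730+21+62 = 813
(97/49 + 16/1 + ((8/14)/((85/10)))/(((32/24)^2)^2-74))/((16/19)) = 42966745/2012528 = 21.35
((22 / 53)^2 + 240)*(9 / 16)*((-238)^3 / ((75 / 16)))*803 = -21909997774607712 / 70225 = -311997120321.93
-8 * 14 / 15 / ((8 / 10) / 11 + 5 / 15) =-1232 / 67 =-18.39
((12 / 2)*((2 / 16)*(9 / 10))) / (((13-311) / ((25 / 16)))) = -135 / 38144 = -0.00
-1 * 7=-7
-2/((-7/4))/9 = 8/63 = 0.13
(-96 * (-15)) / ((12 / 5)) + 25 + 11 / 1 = 636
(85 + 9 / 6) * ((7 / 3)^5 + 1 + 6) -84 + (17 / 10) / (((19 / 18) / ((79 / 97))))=14567521091 / 2239245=6505.55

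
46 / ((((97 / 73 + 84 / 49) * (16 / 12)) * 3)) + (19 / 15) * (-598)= -1406381 / 1866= -753.69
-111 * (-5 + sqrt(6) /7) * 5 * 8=22200-4440 * sqrt(6) /7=20646.32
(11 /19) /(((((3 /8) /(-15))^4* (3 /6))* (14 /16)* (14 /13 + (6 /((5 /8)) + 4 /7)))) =14643200000 /48621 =301170.28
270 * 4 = 1080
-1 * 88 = -88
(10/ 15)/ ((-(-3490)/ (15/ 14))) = 1/ 4886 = 0.00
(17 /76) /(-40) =-17 /3040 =-0.01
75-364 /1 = -289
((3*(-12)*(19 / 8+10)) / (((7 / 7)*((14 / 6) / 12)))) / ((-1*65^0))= 16038 / 7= 2291.14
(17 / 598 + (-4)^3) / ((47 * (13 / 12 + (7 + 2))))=-229530 / 1700413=-0.13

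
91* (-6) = -546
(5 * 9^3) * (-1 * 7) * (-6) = 153090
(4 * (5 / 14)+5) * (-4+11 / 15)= -21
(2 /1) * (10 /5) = 4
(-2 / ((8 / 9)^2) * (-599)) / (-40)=-48519 / 1280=-37.91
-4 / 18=-2 / 9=-0.22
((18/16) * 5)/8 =45/64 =0.70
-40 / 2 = -20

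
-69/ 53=-1.30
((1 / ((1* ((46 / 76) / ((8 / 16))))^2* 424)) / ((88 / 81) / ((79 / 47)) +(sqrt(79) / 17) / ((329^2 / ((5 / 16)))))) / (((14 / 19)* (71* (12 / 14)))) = 1639093054234085372793024 / 29517009182306920849618074043- 861339750278618205* sqrt(79) / 59034018364613841699236148086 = 0.00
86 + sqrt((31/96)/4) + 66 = 152.28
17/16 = 1.06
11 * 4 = 44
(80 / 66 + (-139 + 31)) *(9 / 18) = -1762 / 33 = -53.39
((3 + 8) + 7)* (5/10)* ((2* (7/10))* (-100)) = -1260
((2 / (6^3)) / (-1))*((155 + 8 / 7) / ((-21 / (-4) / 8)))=-8744 / 3969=-2.20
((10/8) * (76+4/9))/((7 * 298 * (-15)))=-86/28161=-0.00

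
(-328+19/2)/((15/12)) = -1274/5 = -254.80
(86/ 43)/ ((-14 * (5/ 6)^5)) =-7776/ 21875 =-0.36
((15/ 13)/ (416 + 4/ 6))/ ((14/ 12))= 27/ 11375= 0.00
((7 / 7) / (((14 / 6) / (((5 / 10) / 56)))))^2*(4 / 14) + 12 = 25815561 / 2151296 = 12.00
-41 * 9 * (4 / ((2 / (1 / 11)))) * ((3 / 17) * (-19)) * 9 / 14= 189297 / 1309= 144.61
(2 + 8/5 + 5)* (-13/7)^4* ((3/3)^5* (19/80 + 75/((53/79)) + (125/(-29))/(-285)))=19682364656617/1717136400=11462.32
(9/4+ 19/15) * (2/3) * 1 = 211/90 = 2.34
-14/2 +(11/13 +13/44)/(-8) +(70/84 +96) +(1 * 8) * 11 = 177.69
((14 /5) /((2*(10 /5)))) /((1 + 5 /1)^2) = 7 /360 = 0.02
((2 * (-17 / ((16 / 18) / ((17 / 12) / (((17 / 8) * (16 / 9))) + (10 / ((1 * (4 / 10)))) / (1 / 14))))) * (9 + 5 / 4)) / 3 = -5861073 / 128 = -45789.63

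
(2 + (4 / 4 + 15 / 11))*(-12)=-576 / 11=-52.36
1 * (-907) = -907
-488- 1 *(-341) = -147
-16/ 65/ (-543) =16/ 35295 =0.00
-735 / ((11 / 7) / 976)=-5021520 / 11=-456501.82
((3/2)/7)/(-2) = -3/28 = -0.11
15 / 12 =5 / 4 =1.25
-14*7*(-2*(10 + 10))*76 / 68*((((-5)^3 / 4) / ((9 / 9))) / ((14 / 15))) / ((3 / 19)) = -15793750 / 17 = -929044.12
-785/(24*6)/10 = -0.55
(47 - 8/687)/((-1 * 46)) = -32281/31602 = -1.02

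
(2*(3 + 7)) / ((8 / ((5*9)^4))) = 20503125 / 2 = 10251562.50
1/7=0.14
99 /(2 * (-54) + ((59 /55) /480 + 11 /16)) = -2613600 /2832991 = -0.92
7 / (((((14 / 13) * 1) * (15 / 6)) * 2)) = 13 / 10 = 1.30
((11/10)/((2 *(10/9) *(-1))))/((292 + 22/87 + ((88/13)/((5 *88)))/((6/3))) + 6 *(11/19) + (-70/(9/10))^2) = -57440097/736291179820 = -0.00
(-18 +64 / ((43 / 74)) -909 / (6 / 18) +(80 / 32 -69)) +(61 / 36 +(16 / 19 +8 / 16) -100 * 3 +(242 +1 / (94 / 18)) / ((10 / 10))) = -3809978245 / 1382364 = -2756.13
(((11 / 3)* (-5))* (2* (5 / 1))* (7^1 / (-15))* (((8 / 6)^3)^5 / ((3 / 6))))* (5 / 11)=751619276800 / 129140163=5820.18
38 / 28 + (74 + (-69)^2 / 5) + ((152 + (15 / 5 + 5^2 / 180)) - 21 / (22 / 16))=16180487 / 13860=1167.42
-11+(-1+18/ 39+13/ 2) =-131/ 26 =-5.04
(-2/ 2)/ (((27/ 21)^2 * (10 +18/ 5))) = -245/ 5508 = -0.04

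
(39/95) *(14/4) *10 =273/19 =14.37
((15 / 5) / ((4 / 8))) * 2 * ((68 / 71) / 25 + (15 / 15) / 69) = 25868 / 40825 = 0.63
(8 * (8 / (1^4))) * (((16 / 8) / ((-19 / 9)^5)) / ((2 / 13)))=-49128768 / 2476099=-19.84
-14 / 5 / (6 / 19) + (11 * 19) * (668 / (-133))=-111151 / 105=-1058.58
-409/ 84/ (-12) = 409/ 1008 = 0.41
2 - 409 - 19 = -426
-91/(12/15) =-455/4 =-113.75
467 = 467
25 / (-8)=-25 / 8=-3.12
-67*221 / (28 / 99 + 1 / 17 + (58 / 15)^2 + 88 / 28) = -1453677225 / 1809917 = -803.17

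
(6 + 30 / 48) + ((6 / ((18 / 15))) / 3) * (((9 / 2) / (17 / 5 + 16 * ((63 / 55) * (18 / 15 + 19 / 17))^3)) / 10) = 1640148783714413 / 247477091838968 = 6.63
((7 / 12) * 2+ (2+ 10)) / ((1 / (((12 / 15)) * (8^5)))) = 5177344 / 15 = 345156.27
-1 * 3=-3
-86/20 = -43/10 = -4.30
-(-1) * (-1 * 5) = -5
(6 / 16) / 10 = 3 / 80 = 0.04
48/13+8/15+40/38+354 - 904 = -2018194/3705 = -544.72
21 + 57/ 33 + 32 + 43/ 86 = 1215/ 22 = 55.23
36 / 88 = 9 / 22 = 0.41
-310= -310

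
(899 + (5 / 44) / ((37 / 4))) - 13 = 360607 / 407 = 886.01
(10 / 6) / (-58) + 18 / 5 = 3107 / 870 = 3.57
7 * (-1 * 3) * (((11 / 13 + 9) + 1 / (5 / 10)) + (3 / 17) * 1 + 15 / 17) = -271.00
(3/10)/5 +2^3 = 403/50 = 8.06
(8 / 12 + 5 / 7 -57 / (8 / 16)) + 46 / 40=-46817 / 420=-111.47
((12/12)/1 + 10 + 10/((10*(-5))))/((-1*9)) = -6/5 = -1.20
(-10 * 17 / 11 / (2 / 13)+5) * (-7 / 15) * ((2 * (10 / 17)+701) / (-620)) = -584913 / 11594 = -50.45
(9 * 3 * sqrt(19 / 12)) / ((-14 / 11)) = -99 * sqrt(57) / 28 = -26.69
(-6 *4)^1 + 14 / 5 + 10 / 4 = -187 / 10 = -18.70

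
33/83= 0.40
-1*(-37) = 37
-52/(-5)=52/5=10.40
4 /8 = 1 /2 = 0.50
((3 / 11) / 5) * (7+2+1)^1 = 6 / 11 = 0.55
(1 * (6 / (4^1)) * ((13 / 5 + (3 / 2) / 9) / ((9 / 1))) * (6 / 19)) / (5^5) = 83 / 1781250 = 0.00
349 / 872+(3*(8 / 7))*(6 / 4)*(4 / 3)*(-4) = -164981 / 6104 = -27.03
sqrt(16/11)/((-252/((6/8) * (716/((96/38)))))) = -3401 * sqrt(11)/11088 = -1.02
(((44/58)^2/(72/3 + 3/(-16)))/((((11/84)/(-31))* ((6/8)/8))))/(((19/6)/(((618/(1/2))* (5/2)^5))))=-4720531200000/2029333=-2326149.13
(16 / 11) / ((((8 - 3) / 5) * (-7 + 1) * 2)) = -0.12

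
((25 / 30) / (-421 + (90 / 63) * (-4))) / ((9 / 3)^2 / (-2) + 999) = -0.00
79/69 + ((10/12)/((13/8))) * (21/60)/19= 6558/5681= 1.15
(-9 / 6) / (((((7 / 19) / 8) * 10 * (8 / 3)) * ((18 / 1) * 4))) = -19 / 1120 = -0.02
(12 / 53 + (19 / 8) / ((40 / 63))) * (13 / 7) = 874653 / 118720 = 7.37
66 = 66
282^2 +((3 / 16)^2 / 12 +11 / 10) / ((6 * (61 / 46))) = 74510936921 / 936960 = 79524.14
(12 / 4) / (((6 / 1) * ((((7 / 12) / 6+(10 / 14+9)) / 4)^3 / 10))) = 0.34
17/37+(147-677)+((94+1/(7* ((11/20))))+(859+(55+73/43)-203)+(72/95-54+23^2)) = 753.17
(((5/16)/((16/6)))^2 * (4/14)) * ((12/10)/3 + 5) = 1215/57344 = 0.02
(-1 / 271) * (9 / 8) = -9 / 2168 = -0.00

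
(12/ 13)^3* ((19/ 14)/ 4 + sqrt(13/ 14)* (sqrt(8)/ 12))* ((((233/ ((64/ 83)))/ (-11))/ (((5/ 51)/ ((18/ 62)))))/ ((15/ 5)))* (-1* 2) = 26629803* sqrt(91)/ 26221195 + 1517898771/ 104884780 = 24.16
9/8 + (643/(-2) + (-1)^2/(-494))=-633065/1976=-320.38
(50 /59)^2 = 2500 /3481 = 0.72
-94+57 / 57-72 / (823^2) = -62991669 / 677329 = -93.00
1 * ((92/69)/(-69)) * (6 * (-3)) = 8/23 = 0.35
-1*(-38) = 38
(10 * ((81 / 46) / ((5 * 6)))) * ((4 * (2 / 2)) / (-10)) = -27 / 115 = -0.23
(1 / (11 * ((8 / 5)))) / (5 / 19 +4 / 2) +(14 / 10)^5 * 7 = 445480691 / 11825000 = 37.67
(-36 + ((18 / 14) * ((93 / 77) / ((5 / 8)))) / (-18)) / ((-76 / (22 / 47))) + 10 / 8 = 1288709 / 875140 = 1.47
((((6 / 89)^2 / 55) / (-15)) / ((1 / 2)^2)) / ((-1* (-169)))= -48 / 368128475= -0.00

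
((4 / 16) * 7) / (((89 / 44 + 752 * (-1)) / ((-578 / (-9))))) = -44506 / 296991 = -0.15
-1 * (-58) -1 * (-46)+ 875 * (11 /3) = 9937 /3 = 3312.33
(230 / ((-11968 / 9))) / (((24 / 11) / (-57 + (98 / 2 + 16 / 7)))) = 1725 / 3808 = 0.45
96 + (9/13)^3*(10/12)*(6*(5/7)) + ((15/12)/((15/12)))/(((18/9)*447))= 1336195825/13748826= 97.19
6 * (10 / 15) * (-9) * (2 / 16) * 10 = -45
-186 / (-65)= 186 / 65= 2.86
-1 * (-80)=80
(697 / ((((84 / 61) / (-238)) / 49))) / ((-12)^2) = -35416661 / 864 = -40991.51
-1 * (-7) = 7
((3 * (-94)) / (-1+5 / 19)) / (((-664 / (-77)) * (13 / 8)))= 29469 / 1079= 27.31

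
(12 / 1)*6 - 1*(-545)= 617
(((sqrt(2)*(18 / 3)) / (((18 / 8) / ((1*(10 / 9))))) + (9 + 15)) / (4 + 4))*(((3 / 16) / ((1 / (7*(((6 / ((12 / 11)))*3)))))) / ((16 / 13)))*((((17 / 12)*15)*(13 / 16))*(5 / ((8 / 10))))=138263125*sqrt(2) / 196608 + 746620875 / 131072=6690.80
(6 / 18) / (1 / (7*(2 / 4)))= 7 / 6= 1.17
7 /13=0.54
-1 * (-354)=354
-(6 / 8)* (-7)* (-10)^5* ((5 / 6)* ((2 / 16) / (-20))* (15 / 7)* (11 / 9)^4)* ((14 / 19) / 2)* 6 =1601359375 / 55404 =28903.32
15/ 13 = 1.15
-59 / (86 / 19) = -1121 / 86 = -13.03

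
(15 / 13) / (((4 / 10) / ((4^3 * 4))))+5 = 9665 / 13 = 743.46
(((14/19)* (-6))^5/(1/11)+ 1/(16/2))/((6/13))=-4784312431769/118852752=-40254.12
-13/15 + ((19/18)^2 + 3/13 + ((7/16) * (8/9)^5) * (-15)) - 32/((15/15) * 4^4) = -33657517/10235160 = -3.29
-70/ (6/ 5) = -175/ 3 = -58.33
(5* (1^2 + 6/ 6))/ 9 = 10/ 9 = 1.11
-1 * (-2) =2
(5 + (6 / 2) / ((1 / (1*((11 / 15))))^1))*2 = 14.40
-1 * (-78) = 78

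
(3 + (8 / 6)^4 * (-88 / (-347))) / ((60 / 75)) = 534245 / 112428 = 4.75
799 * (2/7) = 1598/7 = 228.29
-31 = -31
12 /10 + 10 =56 /5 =11.20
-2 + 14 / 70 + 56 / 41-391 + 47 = -70609 / 205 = -344.43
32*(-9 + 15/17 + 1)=-3872/17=-227.76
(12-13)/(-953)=1/953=0.00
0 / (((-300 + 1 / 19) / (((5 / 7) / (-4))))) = 0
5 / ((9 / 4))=20 / 9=2.22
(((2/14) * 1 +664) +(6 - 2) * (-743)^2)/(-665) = -15462021/4655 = -3321.59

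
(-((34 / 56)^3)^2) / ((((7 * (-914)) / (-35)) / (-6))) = 362063535 / 220223868928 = 0.00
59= 59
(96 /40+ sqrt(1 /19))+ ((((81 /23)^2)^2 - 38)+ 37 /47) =sqrt(19) /19+ 7826600214 /65762635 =119.24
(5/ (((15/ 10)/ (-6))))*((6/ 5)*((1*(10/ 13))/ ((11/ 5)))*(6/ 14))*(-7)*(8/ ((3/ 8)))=76800/ 143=537.06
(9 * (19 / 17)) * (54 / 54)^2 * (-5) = -855 / 17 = -50.29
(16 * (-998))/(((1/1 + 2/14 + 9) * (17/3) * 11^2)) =-335328/146047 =-2.30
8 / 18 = 4 / 9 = 0.44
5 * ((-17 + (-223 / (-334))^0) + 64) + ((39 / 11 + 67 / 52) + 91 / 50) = 3527151 / 14300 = 246.65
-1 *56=-56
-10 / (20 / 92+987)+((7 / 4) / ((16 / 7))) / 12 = 467977 / 8719104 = 0.05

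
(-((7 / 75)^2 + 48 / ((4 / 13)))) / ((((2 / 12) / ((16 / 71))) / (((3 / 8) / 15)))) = -3510196 / 665625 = -5.27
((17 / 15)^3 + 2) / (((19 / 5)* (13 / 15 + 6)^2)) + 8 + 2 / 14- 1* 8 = 686354 / 4232991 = 0.16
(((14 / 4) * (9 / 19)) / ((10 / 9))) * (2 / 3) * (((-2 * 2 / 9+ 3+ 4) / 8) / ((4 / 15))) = 3717 / 1216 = 3.06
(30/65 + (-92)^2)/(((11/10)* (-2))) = -550190/143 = -3847.48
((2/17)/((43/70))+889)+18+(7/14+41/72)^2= 3442139987/3789504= 908.34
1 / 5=0.20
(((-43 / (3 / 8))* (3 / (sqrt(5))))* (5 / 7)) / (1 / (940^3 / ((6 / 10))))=-1428604480000* sqrt(5) / 21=-152116987154.32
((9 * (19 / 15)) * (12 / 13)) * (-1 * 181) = -123804 / 65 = -1904.68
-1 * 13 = -13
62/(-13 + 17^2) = 31/138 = 0.22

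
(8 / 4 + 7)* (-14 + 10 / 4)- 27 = -261 / 2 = -130.50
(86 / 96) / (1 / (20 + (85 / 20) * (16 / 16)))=4171 / 192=21.72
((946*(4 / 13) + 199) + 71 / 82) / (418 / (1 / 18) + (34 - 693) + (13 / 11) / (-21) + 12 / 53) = 376900755 / 5270446844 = 0.07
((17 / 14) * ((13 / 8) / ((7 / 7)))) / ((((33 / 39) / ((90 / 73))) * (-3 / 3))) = -129285 / 44968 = -2.88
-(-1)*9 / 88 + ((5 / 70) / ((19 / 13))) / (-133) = 158629 / 1556632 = 0.10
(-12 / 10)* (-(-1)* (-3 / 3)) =6 / 5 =1.20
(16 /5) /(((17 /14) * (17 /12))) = 2688 /1445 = 1.86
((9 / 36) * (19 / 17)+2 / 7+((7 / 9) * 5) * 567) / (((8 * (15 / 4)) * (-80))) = -1049849 / 1142400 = -0.92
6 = 6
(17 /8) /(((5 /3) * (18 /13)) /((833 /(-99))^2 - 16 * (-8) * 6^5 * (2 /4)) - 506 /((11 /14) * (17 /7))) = -18327768415021 /2287102520978416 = -0.01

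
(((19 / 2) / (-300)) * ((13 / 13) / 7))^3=-6859 / 74088000000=-0.00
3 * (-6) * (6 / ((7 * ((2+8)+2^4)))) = -54 / 91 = -0.59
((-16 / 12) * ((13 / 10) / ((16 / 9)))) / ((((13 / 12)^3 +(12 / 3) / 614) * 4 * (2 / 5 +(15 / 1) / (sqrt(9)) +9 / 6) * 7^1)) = -431028 / 109147535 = -0.00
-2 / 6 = -1 / 3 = -0.33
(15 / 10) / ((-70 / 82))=-1.76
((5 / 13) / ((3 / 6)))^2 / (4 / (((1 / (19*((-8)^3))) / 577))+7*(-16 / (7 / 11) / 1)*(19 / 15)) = -375 / 14229238244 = -0.00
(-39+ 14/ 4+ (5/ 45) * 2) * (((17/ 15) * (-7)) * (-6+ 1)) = -75565/ 54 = -1399.35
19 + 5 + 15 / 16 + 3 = 27.94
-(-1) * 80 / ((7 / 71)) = 5680 / 7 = 811.43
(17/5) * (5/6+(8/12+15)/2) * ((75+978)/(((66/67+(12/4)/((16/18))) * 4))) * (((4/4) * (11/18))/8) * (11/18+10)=404423591/280440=1442.10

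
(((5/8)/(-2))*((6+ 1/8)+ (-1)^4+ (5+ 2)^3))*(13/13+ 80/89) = -2366845/11392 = -207.76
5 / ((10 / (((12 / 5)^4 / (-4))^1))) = -2592 / 625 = -4.15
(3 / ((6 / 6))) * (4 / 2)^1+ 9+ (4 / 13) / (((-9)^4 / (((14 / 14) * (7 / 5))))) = 6397003 / 426465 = 15.00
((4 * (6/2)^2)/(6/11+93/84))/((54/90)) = 18480/509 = 36.31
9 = 9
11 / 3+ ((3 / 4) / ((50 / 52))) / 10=3.74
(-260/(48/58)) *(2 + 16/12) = -9425/9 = -1047.22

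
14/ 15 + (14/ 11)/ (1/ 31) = 6664/ 165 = 40.39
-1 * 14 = -14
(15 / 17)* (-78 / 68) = -585 / 578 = -1.01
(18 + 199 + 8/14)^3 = 3532642667/343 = 10299249.76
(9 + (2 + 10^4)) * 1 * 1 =10011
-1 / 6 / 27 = -1 / 162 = -0.01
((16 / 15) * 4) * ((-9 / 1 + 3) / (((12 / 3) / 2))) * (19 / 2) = -608 / 5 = -121.60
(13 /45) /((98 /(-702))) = -507 /245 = -2.07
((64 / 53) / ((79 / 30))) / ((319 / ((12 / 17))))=23040 / 22706101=0.00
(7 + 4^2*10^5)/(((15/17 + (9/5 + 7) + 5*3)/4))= 272001190/1049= 259295.70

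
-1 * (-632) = 632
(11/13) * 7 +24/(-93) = 2283/403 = 5.67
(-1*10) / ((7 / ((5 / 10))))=-5 / 7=-0.71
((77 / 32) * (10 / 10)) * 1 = 2.41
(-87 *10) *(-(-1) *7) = -6090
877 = 877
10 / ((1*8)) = 5 / 4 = 1.25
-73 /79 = -0.92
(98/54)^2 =3.29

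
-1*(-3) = 3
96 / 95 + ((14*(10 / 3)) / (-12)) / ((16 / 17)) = -42701 / 13680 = -3.12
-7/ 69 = -0.10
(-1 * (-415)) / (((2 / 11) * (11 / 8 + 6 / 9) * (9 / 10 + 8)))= 547800 / 4361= 125.61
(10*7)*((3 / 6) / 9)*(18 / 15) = 14 / 3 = 4.67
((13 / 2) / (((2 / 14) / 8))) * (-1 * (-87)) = 31668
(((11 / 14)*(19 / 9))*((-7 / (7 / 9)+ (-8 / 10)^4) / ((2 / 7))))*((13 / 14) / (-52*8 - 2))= 9971 / 90000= 0.11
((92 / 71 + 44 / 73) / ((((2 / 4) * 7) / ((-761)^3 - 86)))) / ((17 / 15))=-130097936498400 / 616777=-210931887.05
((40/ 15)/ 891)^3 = 512/ 19098395217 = 0.00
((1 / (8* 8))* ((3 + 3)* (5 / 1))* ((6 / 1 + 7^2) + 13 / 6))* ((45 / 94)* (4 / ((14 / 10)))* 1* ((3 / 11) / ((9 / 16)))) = 18375 / 1034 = 17.77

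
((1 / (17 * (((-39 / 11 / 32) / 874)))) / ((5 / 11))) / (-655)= 3384128 / 2171325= 1.56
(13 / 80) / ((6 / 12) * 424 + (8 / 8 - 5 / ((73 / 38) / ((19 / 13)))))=12337 / 15882160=0.00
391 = 391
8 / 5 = 1.60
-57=-57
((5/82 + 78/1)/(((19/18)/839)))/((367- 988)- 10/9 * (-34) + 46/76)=-870011118/8169455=-106.50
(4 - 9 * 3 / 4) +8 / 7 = -45 / 28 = -1.61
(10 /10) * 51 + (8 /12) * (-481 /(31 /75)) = -22469 /31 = -724.81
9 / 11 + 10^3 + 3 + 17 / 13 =143733 / 143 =1005.13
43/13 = 3.31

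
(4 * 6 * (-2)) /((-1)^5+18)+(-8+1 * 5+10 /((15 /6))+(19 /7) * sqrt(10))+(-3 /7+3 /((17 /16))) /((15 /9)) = -46 /119+19 * sqrt(10) /7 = 8.20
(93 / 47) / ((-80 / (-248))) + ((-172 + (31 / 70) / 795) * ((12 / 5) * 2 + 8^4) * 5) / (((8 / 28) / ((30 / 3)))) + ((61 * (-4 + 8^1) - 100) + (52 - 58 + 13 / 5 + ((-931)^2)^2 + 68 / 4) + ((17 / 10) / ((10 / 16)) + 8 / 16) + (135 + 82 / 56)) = 751151197744.18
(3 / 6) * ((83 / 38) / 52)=83 / 3952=0.02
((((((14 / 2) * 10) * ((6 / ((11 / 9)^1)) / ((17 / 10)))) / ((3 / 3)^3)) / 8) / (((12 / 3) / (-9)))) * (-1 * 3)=127575 / 748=170.55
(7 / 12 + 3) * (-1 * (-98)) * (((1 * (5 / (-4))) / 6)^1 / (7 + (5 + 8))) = -2107 / 576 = -3.66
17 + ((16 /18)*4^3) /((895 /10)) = 17.64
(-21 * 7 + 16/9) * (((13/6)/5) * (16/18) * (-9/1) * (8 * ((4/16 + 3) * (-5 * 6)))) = -3534128/9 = -392680.89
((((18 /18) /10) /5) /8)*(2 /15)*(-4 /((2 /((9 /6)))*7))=-1 /7000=-0.00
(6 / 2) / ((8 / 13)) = 39 / 8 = 4.88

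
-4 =-4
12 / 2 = 6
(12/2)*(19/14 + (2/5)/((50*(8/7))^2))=11401029/1400000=8.14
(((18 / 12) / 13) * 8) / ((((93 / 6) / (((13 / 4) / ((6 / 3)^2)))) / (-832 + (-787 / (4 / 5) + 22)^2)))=44716.02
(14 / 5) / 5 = 14 / 25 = 0.56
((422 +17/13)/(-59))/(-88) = 5503/67496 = 0.08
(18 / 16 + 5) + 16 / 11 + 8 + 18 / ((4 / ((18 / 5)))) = 13983 / 440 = 31.78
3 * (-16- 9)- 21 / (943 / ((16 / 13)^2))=-75.03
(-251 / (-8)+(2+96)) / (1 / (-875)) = -905625 / 8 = -113203.12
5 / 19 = 0.26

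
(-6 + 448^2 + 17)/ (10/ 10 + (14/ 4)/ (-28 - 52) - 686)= -293.00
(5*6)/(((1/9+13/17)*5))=459/67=6.85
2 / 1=2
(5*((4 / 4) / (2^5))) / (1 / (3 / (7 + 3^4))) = 15 / 2816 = 0.01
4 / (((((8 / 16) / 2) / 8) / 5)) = 640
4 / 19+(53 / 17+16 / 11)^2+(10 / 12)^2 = 521666911 / 23918796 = 21.81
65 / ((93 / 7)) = 455 / 93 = 4.89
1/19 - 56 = -55.95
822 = 822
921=921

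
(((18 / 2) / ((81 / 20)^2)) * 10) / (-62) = -2000 / 22599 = -0.09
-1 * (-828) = 828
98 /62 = 49 /31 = 1.58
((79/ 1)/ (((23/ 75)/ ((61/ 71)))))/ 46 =361425/ 75118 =4.81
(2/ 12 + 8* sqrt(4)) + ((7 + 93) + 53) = 1015/ 6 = 169.17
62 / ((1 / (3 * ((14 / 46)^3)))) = 63798 / 12167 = 5.24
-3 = -3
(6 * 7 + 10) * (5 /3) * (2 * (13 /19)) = 6760 /57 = 118.60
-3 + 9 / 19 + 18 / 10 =-69 / 95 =-0.73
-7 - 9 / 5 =-8.80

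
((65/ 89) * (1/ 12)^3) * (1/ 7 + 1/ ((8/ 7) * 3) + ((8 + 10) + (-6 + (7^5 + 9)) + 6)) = 183832025/ 25837056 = 7.12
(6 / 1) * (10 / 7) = 8.57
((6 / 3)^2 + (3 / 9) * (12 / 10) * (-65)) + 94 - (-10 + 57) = 25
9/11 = 0.82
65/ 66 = 0.98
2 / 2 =1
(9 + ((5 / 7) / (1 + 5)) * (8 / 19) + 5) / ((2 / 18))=16818 / 133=126.45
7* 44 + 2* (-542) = -776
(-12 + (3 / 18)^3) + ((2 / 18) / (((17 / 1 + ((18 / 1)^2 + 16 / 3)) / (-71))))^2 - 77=-20751511199 / 233176536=-88.99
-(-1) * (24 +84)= 108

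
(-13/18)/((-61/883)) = 11479/1098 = 10.45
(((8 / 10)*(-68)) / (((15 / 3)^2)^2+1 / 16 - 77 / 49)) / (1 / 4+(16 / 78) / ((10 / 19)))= -1584128 / 11615223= -0.14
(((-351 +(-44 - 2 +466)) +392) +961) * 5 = 7110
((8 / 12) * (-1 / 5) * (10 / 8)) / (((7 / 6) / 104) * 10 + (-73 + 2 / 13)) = 52 / 22693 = 0.00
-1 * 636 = -636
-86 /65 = -1.32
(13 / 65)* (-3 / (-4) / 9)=1 / 60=0.02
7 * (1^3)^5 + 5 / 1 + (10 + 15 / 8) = 191 / 8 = 23.88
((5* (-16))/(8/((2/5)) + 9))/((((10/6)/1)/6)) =-9.93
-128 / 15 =-8.53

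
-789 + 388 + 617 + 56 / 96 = 216.58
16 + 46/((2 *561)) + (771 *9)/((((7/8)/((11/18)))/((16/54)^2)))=140436577/318087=441.50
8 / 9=0.89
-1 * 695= -695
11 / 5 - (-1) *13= 76 / 5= 15.20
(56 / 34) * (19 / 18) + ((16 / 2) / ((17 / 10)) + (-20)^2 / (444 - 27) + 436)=554698 / 1251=443.40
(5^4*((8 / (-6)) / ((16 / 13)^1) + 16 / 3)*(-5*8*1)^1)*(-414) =43987500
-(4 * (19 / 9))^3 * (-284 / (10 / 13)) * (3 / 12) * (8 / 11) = 1620699392 / 40095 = 40421.48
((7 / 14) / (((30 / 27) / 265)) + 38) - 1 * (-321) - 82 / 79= 150799 / 316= 477.21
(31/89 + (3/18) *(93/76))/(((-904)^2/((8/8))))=7471/11055298048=0.00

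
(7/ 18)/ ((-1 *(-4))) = 7/ 72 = 0.10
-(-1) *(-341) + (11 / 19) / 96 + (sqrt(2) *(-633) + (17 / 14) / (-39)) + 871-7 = -372.22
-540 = -540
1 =1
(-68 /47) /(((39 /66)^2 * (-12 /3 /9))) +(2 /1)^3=17.32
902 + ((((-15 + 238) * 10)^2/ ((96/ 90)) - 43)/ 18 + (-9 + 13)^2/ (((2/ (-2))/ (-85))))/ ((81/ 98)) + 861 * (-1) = 918679583/ 2916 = 315047.87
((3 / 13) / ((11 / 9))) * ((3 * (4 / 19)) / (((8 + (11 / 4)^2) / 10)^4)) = 0.02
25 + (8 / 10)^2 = 641 / 25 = 25.64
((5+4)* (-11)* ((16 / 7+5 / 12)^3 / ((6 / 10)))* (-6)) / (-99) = -58485415 / 296352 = -197.35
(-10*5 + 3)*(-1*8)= 376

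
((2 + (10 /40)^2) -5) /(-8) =47 /128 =0.37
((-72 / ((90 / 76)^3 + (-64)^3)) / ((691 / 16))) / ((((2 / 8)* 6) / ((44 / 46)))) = 84283392 / 20782661247509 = 0.00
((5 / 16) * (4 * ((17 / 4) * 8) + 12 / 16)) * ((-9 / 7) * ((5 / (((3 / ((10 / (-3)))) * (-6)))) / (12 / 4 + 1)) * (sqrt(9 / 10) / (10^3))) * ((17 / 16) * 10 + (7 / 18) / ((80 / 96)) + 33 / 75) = -3784693 * sqrt(10) / 86016000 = -0.14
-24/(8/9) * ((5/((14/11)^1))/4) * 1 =-1485/56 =-26.52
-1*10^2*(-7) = 700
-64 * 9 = -576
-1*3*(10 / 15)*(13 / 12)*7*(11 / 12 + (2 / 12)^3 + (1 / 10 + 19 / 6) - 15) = 1062607 / 6480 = 163.98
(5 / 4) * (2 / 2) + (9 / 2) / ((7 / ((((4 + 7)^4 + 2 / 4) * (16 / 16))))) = 131791 / 14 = 9413.64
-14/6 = -7/3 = -2.33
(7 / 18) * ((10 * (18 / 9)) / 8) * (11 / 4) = 385 / 144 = 2.67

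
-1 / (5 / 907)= -907 / 5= -181.40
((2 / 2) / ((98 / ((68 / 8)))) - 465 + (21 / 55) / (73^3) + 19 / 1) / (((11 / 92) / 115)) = -989221175724021 / 2306481793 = -428887.49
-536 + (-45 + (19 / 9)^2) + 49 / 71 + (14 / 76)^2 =-4781857765 / 8304444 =-575.82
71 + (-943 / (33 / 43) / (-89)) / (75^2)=1173004924 / 16520625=71.00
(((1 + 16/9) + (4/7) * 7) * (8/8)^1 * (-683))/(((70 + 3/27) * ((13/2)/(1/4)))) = -41663/16406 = -2.54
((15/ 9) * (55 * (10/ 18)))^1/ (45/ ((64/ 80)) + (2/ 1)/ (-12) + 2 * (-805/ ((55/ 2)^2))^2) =2013137500/ 2306596401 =0.87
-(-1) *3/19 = 3/19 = 0.16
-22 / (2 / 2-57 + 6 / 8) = 88 / 221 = 0.40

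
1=1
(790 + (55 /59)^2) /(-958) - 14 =-49440187 /3334798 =-14.83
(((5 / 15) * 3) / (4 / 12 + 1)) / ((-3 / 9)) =-9 / 4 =-2.25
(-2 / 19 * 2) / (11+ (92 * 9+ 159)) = -2 / 9481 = -0.00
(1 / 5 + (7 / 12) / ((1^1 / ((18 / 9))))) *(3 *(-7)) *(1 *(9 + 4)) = -3731 / 10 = -373.10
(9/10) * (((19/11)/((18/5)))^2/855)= 19/78408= 0.00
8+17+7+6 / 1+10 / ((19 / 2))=39.05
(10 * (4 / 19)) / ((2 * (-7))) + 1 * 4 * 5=2640 / 133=19.85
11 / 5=2.20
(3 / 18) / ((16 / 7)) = 7 / 96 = 0.07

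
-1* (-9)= 9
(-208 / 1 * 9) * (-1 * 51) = 95472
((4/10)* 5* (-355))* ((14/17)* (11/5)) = -1286.35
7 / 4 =1.75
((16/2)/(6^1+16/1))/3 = 4/33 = 0.12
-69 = -69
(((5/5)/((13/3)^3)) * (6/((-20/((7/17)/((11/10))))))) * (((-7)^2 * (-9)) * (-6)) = -1500282/410839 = -3.65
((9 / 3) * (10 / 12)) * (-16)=-40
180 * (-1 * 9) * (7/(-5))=2268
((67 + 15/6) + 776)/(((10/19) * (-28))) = -32129/560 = -57.37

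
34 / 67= 0.51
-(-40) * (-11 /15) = -88 /3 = -29.33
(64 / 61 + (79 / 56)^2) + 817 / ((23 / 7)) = 1107394139 / 4399808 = 251.69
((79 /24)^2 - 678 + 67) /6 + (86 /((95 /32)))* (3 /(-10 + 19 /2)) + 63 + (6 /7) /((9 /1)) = -484337479 /2298240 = -210.74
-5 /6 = -0.83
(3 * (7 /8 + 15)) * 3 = 142.88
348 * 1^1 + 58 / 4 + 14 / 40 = 7257 / 20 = 362.85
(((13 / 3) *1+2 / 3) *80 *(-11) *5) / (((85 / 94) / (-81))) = 33501600 / 17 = 1970682.35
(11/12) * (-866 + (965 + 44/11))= 94.42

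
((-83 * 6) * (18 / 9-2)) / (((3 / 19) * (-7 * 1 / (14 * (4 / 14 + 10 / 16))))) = 0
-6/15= -2/5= -0.40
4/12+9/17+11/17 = 77/51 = 1.51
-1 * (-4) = 4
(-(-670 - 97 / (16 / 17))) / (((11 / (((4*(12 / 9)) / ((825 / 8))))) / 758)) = 25001872 / 9075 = 2755.03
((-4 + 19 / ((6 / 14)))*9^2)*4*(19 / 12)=20691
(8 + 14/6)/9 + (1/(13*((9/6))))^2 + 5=28066/4563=6.15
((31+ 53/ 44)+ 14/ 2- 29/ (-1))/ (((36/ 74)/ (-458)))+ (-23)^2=-25217989/ 396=-63681.79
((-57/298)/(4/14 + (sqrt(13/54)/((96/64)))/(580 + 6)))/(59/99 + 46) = -235440710802/16387078217429 + 104164137*sqrt(78)/32774156434858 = -0.01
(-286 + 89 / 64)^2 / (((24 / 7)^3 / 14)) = 796618726225 / 28311552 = 28137.59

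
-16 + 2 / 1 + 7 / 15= -203 / 15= -13.53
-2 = -2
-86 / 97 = -0.89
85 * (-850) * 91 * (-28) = 184093000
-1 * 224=-224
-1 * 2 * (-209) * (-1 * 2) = -836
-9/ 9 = -1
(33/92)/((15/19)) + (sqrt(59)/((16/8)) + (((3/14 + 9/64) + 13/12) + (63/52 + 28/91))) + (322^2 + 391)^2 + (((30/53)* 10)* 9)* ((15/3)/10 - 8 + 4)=sqrt(59)/2 + 1153477594536235271/106491840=10831605453.95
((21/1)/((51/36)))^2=63504/289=219.74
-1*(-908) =908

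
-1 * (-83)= 83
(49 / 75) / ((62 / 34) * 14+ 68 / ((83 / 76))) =69139 / 9290850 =0.01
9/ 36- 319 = -1275/ 4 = -318.75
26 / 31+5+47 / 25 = 5982 / 775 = 7.72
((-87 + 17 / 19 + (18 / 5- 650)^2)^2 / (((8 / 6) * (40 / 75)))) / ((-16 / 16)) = -245408111216.05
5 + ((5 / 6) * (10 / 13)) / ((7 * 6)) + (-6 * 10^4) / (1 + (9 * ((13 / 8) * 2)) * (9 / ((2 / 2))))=-54919535 / 247338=-222.04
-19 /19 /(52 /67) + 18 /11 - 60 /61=-22181 /34892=-0.64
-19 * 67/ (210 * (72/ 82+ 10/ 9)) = -156579/ 51380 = -3.05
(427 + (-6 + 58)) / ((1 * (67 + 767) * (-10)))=-479 / 8340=-0.06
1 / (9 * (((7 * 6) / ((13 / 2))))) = 13 / 756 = 0.02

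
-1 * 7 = -7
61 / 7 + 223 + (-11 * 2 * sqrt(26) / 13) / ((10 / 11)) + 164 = 386.22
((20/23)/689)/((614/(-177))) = -1770/4865029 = -0.00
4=4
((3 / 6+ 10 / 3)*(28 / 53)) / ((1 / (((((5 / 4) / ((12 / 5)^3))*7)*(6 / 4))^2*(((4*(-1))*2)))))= -3081640625 / 211009536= -14.60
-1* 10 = -10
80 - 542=-462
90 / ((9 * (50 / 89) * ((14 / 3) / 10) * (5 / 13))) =99.17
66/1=66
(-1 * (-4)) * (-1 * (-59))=236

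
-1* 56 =-56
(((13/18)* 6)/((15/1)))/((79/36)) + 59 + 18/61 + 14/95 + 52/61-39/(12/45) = -157161609/1831220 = -85.82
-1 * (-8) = 8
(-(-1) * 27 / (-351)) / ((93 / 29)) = -29 / 1209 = -0.02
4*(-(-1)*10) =40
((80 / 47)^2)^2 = 40960000 / 4879681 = 8.39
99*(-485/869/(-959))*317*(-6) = -8302230/75761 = -109.58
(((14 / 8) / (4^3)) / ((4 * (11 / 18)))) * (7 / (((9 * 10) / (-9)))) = -441 / 56320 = -0.01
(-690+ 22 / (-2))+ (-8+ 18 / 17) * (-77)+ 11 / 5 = -13968 / 85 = -164.33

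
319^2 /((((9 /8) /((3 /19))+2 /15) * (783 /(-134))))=-2399.32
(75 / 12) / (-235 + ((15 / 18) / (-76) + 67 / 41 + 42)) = -116850 / 3577981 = -0.03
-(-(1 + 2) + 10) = -7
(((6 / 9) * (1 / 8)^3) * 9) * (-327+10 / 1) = -951 / 256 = -3.71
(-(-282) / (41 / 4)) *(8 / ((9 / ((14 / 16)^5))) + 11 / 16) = 1981097 / 62976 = 31.46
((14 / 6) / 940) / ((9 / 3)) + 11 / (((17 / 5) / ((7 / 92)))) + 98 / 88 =49508417 / 36386460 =1.36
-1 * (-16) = 16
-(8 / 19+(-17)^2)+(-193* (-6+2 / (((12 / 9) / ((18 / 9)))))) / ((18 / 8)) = -1829 / 57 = -32.09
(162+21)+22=205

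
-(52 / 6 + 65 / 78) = -19 / 2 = -9.50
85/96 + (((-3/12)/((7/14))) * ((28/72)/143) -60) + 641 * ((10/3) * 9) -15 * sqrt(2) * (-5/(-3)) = 789533689/41184 -25 * sqrt(2) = 19135.53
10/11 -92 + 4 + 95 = 87/11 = 7.91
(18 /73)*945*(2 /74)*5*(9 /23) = 765450 /62123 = 12.32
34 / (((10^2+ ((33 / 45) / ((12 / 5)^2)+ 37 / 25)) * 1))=367200 / 1097359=0.33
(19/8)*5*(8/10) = 19/2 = 9.50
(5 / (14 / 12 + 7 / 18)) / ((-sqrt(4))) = -45 / 28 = -1.61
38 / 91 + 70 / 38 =3907 / 1729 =2.26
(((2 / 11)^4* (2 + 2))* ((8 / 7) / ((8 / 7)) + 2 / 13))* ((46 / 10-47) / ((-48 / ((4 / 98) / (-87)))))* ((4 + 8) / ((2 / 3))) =-10176 / 270463193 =-0.00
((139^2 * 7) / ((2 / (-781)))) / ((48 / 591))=-20808697679 / 32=-650271802.47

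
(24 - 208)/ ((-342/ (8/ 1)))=736/ 171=4.30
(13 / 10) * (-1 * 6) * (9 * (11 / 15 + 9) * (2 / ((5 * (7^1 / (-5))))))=34164 / 175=195.22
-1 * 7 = -7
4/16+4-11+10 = 13/4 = 3.25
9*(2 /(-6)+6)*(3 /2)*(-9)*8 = -5508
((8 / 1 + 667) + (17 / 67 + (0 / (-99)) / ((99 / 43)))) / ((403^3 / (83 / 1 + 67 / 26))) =50331725 / 57007670317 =0.00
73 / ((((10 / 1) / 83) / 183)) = 1108797 / 10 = 110879.70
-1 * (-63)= 63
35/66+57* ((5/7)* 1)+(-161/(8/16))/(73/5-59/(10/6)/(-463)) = 75756005/3924228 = 19.30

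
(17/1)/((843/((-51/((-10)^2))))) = -289/28100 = -0.01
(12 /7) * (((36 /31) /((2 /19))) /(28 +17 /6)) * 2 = 49248 /40145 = 1.23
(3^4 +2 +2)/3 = 85/3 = 28.33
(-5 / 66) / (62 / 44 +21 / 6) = -5 / 324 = -0.02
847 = 847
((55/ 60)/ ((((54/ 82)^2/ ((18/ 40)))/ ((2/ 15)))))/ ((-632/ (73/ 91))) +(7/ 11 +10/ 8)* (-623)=-108398232739873/ 92237745600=-1175.20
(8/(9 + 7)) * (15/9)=5/6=0.83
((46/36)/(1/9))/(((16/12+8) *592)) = 69/33152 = 0.00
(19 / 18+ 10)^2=39601 / 324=122.23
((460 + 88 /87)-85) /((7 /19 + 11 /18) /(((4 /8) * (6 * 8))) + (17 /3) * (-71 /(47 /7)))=-4206630096 /669920851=-6.28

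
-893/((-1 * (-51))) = -893/51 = -17.51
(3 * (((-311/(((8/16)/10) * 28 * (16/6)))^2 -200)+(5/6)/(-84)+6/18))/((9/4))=190224353/21168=8986.41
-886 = -886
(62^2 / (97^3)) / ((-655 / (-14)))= 53816 / 597800815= 0.00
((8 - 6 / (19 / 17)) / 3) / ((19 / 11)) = 550 / 1083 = 0.51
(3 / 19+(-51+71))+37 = 1086 / 19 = 57.16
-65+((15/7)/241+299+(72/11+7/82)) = 366175193/1521674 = 240.64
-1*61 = -61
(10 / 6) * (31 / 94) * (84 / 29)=2170 / 1363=1.59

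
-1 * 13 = -13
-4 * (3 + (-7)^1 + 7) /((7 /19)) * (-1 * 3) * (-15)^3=-2308500 /7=-329785.71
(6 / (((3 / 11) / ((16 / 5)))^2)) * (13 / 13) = 826.03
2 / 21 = 0.10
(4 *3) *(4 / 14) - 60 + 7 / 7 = -389 / 7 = -55.57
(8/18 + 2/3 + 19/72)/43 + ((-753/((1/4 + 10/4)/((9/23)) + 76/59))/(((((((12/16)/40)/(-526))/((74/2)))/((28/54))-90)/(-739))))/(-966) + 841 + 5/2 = 51437977502978838095/60923696091359704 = 844.30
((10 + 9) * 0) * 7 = 0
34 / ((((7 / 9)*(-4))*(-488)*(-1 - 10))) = -153 / 75152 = -0.00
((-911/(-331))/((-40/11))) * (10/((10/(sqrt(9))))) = -30063/13240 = -2.27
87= 87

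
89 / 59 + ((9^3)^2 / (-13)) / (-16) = 31373531 / 12272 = 2556.51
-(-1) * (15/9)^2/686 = 25/6174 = 0.00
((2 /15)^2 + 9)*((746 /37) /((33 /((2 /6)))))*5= 1513634 /164835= 9.18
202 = 202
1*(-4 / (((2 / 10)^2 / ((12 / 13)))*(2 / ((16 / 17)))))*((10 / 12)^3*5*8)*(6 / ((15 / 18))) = -1600000 / 221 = -7239.82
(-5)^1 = -5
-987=-987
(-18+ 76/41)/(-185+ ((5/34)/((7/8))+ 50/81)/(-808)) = 2577931272/29537328445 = 0.09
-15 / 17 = -0.88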